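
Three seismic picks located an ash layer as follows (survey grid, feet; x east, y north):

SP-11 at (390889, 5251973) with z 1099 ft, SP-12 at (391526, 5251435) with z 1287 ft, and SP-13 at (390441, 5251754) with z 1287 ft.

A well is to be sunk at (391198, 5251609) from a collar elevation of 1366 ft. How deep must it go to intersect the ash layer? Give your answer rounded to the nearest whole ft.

Two edge vectors: SP-11→SP-12 = (637, -538, 188), SP-11→SP-13 = (-448, -219, 188).
Normal n = (SP-11→SP-12) × (SP-11→SP-13) = (-59972, -203980, -380527).
So ∂z/∂x = −n_x/n_z = −0.15760248 and ∂z/∂y = −n_y/n_z = −0.53604606.
Intercept c from SP-11: 1099 + 61605.08 + 2815299.45 = 2878003.52.
At (391198, 5251609): z_contact = −61653.8 − 2815104.3 + 2878003.52 = 1245.4 ft.
Depth below ground = 1366 − 1245.4 = 121 ft.

121 ft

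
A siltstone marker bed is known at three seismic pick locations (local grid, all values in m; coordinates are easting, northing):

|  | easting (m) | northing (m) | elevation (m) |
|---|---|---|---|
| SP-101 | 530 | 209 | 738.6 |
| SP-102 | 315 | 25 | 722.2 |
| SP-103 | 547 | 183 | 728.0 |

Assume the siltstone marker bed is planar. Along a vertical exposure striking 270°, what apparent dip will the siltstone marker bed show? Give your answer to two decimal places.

9.92°

Two edge vectors: SP-101→SP-102 = (-215, -184, -16.4), SP-101→SP-103 = (17, -26, -10.6).
Normal n = (SP-101→SP-102) × (SP-101→SP-103) = (1524, -2557.8, 8718).
So ∂z/∂easting = −n_x/n_z = −0.17481 and ∂z/∂northing = −n_y/n_z = 0.29339.
Unit vector along 270° is (sin 270°, cos 270°) = (-1.0000, -0.0000).
Slope in that direction = a·(-1.0000) + b·(-0.0000) = 0.17481.
Apparent dip = arctan|0.17481| = 9.92° (true dip is 18.9°, so apparent ≤ true as expected).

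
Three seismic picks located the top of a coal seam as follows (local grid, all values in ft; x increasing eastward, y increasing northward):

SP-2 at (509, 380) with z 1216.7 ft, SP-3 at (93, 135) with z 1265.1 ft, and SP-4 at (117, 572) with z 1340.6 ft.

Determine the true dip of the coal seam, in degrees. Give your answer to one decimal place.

16.3°

Two edge vectors: SP-2→SP-3 = (-416, -245, 48.4), SP-2→SP-4 = (-392, 192, 123.9).
Normal n = (SP-2→SP-3) × (SP-2→SP-4) = (-39648.3, 32569.6, -175912).
So ∂z/∂x = −n_x/n_z = −0.22539 and ∂z/∂y = −n_y/n_z = 0.18515.
Gradient magnitude |∇z| = √(a² + b²) = √(0.05080 + 0.03428) = 0.29168.
True dip = arctan(0.29168) = 16.3°, dipping toward SE (azimuth ≈ 129°).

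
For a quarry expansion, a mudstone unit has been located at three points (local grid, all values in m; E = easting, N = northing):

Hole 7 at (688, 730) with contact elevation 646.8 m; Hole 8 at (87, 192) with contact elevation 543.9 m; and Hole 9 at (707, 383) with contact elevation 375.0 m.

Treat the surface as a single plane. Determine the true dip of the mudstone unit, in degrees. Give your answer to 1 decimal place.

Two edge vectors: Hole 7→Hole 8 = (-601, -538, -102.9), Hole 7→Hole 9 = (19, -347, -271.8).
Normal n = (Hole 7→Hole 8) × (Hole 7→Hole 9) = (110522.1, -165306.9, 218769).
So ∂z/∂E = −n_x/n_z = −0.50520 and ∂z/∂N = −n_y/n_z = 0.75562.
Gradient magnitude |∇z| = √(a² + b²) = √(0.25523 + 0.57097) = 0.90895.
True dip = arctan(0.90895) = 42.3°, dipping toward SE (azimuth ≈ 146°).

42.3°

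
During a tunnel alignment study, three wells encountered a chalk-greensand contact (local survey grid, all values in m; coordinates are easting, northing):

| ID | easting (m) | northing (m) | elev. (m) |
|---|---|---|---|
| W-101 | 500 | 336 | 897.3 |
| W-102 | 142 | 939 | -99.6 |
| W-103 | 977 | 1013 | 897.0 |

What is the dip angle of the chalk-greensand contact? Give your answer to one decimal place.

57.3°

Two edge vectors: W-101→W-102 = (-358, 603, -996.9), W-101→W-103 = (477, 677, -0.3).
Normal n = (W-101→W-102) × (W-101→W-103) = (674720.4, -475628.7, -529997).
So ∂z/∂easting = −n_x/n_z = 1.27306 and ∂z/∂northing = −n_y/n_z = −0.89742.
Gradient magnitude |∇z| = √(a² + b²) = √(1.62069 + 0.80536) = 1.55758.
True dip = arctan(1.55758) = 57.3°, dipping toward NW (azimuth ≈ 305°).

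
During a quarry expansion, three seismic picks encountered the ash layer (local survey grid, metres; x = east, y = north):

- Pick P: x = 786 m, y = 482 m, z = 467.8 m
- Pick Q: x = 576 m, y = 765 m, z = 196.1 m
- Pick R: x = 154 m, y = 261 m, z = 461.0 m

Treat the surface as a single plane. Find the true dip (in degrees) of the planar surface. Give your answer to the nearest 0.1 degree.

Let the plane be z = a·x + b·y + c.
Pick Q−Pick P: −210a + 283b = −271.7;  Pick R−Pick P: −632a − 221b = −6.8.
Solving gives a = 0.27510, b = −0.75593.
Gradient magnitude |∇z| = √(a² + b²) = √(0.07568 + 0.57144) = 0.80444.
True dip = arctan(0.80444) = 38.8°, dipping toward NNW (azimuth ≈ 340°).

38.8°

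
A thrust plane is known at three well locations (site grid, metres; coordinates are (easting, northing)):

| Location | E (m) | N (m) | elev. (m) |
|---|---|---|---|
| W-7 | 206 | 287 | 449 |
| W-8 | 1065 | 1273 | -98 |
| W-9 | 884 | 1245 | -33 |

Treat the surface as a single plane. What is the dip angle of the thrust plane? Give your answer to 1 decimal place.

Two edge vectors: W-7→W-8 = (859, 986, -547), W-7→W-9 = (678, 958, -482).
Normal n = (W-7→W-8) × (W-7→W-9) = (48774, 43172, 154414).
So ∂z/∂E = −n_x/n_z = −0.31587 and ∂z/∂N = −n_y/n_z = −0.27959.
Gradient magnitude |∇z| = √(a² + b²) = √(0.09977 + 0.07817) = 0.42183.
True dip = arctan(0.42183) = 22.9°, dipping toward NE (azimuth ≈ 048°).

22.9°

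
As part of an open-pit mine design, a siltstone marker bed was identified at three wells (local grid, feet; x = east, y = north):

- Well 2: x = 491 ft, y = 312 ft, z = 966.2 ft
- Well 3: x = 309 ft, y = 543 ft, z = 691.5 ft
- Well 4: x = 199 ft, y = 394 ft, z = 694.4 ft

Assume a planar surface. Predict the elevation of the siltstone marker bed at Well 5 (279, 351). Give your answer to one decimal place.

780.9 ft

Let the plane be z = a·x + b·y + c.
Well 3−Well 2: −182a + 231b = −274.7;  Well 4−Well 2: −292a + 82b = −271.8.
Solving gives a = 0.76646, b = −0.58530.
Then c = 966.2 − a·491 − b·312 = 772.48.
At (279, 351): z = 213.8 − 205.4 + 772.48 = 780.9 ft.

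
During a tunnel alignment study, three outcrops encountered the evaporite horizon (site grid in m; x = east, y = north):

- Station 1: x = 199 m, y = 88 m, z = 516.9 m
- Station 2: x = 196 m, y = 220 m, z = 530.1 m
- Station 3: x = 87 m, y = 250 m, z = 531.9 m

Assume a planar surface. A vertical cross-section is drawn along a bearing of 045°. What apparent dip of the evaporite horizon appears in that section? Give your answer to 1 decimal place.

4.5°

Two edge vectors: Station 1→Station 2 = (-3, 132, 13.2), Station 1→Station 3 = (-112, 162, 15).
Normal n = (Station 1→Station 2) × (Station 1→Station 3) = (-158.4, -1433.4, 14298).
So ∂z/∂x = −n_x/n_z = 0.01108 and ∂z/∂y = −n_y/n_z = 0.10025.
Unit vector along 045° is (sin 45°, cos 45°) = (0.7071, 0.7071).
Slope in that direction = a·(0.7071) + b·(0.7071) = 0.07872.
Apparent dip = arctan|0.07872| = 4.5° (true dip is 5.8°, so apparent ≤ true as expected).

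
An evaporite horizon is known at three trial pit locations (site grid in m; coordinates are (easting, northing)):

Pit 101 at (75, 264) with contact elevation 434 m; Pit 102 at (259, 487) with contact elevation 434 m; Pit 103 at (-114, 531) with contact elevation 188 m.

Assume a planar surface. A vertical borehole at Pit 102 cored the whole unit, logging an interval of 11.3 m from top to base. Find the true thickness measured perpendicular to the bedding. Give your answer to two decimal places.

8.91 m

Let the plane be z = a·E + b·N + c.
Pit 102−Pit 101: 184a + 223b = 0;  Pit 103−Pit 101: −189a + 267b = −246.
Solving gives a = 0.60102, b = −0.49591.
|∇z| = √(a²+b²) = 0.77920, so dip δ = arctan(0.77920) = 37.93°.
True thickness = vertical thickness × cos δ = 11.3 × cos 37.93° = 8.91 m.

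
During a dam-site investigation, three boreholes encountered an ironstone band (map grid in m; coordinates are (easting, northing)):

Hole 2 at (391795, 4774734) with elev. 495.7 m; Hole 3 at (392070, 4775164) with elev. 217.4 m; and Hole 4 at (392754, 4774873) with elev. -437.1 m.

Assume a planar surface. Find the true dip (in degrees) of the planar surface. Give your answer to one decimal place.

44.1°

Let the plane be z = a·E + b·N + c.
Hole 3−Hole 2: 275a + 430b = −278.3;  Hole 4−Hole 2: 959a + 139b = −932.8.
Solving gives a = −0.96866, b = −0.02772.
Gradient magnitude |∇z| = √(a² + b²) = √(0.93831 + 0.00077) = 0.96906.
True dip = arctan(0.96906) = 44.1°, dipping toward E (azimuth ≈ 088°).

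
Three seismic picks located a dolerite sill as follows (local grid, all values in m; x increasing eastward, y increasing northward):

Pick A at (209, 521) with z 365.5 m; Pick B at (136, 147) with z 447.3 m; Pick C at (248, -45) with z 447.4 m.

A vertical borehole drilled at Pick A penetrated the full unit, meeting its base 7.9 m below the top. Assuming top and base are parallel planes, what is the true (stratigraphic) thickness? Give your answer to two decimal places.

7.51 m

Two edge vectors: Pick A→Pick B = (-73, -374, 81.8), Pick A→Pick C = (39, -566, 81.9).
Normal n = (Pick A→Pick B) × (Pick A→Pick C) = (15668.2, 9168.9, 55904).
So ∂z/∂x = −n_x/n_z = −0.28027 and ∂z/∂y = −n_y/n_z = −0.16401.
|∇z| = √(a²+b²) = 0.32473, so dip δ = arctan(0.32473) = 17.99°.
True thickness = vertical thickness × cos δ = 7.9 × cos 17.99° = 7.51 m.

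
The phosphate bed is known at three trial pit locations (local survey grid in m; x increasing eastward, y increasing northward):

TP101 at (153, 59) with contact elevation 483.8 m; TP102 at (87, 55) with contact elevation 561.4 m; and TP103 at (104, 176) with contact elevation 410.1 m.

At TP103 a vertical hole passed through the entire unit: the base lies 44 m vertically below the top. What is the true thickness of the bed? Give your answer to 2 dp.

Two edge vectors: TP101→TP102 = (-66, -4, 77.6), TP101→TP103 = (-49, 117, -73.7).
Normal n = (TP101→TP102) × (TP101→TP103) = (-8784.4, -8666.6, -7918).
So ∂z/∂x = −n_x/n_z = −1.10942 and ∂z/∂y = −n_y/n_z = −1.09454.
|∇z| = √(a²+b²) = 1.55847, so dip δ = arctan(1.55847) = 57.31°.
True thickness = vertical thickness × cos δ = 44 × cos 57.31° = 23.76 m.

23.76 m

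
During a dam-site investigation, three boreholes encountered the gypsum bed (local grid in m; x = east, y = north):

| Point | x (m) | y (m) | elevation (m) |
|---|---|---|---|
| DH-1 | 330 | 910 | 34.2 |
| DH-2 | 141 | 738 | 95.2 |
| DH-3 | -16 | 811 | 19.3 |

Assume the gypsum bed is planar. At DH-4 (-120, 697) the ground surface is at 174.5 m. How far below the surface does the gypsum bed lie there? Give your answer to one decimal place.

110.3 m

Let the plane be z = a·x + b·y + c.
DH-2−DH-1: −189a − 172b = 61;  DH-3−DH-1: −346a − 99b = −14.9.
Solving gives a = 0.21082, b = −0.58631.
Then c = 34.2 − a·330 − b·910 = 498.17.
At (-120, 697): z_contact = −25.30 − 408.66 + 498.17 = 64.21 m.
Depth below ground = 174.5 − 64.21 = 110.3 m.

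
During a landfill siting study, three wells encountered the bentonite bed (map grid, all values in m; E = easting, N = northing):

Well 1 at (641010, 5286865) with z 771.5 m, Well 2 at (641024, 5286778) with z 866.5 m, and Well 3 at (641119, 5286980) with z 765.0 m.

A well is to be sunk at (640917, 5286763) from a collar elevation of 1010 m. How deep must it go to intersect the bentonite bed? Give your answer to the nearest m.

229 m

Let the plane be z = a·E + b·N + c.
Well 2−Well 1: 14a − 87b = 95;  Well 3−Well 1: 109a + 115b = −6.5.
Solving gives a = 0.93387722, b = −0.94167493.
Then c = 771.5 − a·641010 − b·5286865 = 4380655.09.
At (640917, 5286763): z_contact = 598537.8 − 4978412.2 + 4380655.09 = 780.7 m.
Depth below ground = 1010 − 780.7 = 229 m.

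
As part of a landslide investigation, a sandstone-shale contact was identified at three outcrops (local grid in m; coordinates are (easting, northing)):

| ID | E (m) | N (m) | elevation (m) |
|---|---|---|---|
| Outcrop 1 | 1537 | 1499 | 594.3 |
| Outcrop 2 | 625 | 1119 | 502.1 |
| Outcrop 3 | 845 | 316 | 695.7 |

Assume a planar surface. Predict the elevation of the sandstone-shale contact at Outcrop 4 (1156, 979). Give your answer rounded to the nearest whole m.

Two edge vectors: Outcrop 1→Outcrop 2 = (-912, -380, -92.2), Outcrop 1→Outcrop 3 = (-692, -1183, 101.4).
Normal n = (Outcrop 1→Outcrop 2) × (Outcrop 1→Outcrop 3) = (-147604.6, 156279.2, 815936).
So ∂z/∂E = −n_x/n_z = 0.18090 and ∂z/∂N = −n_y/n_z = −0.19153.
Intercept c from Outcrop 1: 594.3 − 278.05 + 287.11 = 603.36.
At (1156, 979): z = 209.1 − 187.5 + 603.36 = 625.0 m.

625 m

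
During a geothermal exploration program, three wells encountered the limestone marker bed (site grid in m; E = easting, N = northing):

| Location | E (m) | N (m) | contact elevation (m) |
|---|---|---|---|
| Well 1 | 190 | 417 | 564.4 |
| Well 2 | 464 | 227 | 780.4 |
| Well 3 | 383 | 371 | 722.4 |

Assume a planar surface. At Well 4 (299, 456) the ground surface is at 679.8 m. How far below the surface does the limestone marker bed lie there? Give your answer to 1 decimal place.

Let the plane be z = a·E + b·N + c.
Well 2−Well 1: 274a − 190b = 216;  Well 3−Well 1: 193a − 46b = 158.
Solving gives a = 0.83454, b = 0.06665.
Then c = 564.4 − a·190 − b·417 = 378.04.
At (299, 456): z_contact = 249.53 + 30.39 + 378.04 = 657.96 m.
Depth below ground = 679.8 − 657.96 = 21.8 m.

21.8 m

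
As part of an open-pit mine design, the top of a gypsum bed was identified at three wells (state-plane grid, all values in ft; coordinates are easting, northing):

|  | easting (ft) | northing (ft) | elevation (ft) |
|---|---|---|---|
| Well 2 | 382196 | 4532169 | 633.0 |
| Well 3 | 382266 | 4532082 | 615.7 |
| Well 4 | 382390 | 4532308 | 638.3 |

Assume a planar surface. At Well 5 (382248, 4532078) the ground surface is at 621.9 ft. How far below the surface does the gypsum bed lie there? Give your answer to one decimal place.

5.4 ft

Two edge vectors: Well 2→Well 3 = (70, -87, -17.3), Well 2→Well 4 = (194, 139, 5.3).
Normal n = (Well 2→Well 3) × (Well 2→Well 4) = (1943.6, -3727.2, 26608).
So ∂z/∂easting = −n_x/n_z = −0.073045701 and ∂z/∂northing = −n_y/n_z = 0.140078172.
Intercept c from Well 2: 633 + 27917.77 − 634857.95 = −606307.17.
At (382248, 4532078): z_contact = −27921.57 + 634845.20 − 606307.17 = 616.45 ft.
Depth below ground = 621.9 − 616.45 = 5.4 ft.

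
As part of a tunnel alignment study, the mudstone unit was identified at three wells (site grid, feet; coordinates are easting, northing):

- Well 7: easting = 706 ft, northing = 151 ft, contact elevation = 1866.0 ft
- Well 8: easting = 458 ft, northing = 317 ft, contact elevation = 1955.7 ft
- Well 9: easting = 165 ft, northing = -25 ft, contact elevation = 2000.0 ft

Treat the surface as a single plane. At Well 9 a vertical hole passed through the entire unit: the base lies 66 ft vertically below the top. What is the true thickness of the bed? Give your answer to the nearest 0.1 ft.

Two edge vectors: Well 7→Well 8 = (-248, 166, 89.7), Well 7→Well 9 = (-541, -176, 134).
Normal n = (Well 7→Well 8) × (Well 7→Well 9) = (38031.2, -15295.7, 133454).
So ∂z/∂easting = −n_x/n_z = −0.28498 and ∂z/∂northing = −n_y/n_z = 0.11461.
|∇z| = √(a²+b²) = 0.30716, so dip δ = arctan(0.30716) = 17.07°.
True thickness = vertical thickness × cos δ = 66 × cos 17.07° = 63.1 ft.

63.1 ft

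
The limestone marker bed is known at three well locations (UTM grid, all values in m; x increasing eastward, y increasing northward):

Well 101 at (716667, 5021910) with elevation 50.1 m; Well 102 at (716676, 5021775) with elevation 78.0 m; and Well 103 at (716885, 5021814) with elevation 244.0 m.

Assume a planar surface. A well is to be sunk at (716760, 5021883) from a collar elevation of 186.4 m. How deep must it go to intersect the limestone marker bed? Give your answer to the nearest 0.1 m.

55.7 m

Two edge vectors: Well 101→Well 102 = (9, -135, 27.9), Well 101→Well 103 = (218, -96, 193.9).
Normal n = (Well 101→Well 102) × (Well 101→Well 103) = (-23498.1, 4337.1, 28566).
So ∂z/∂x = −n_x/n_z = 0.822589792 and ∂z/∂y = −n_y/n_z = −0.151827347.
Intercept c from Well 101: 50.1 − 589522.96 + 762463.27 = 172990.41.
At (716760, 5021883): z_contact = 589599.46 − 762459.17 + 172990.41 = 130.70 m.
Depth below ground = 186.4 − 130.70 = 55.7 m.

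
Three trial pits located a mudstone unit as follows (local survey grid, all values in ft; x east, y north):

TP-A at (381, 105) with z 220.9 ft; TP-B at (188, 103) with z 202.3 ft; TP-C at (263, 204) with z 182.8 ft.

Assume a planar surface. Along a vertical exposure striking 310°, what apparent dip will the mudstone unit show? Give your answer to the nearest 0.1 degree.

13.9°

Two edge vectors: TP-A→TP-B = (-193, -2, -18.6), TP-A→TP-C = (-118, 99, -38.1).
Normal n = (TP-A→TP-B) × (TP-A→TP-C) = (1917.6, -5158.5, -19343).
So ∂z/∂x = −n_x/n_z = 0.09914 and ∂z/∂y = −n_y/n_z = −0.26669.
Unit vector along 310° is (sin 310°, cos 310°) = (-0.7660, 0.6428).
Slope in that direction = a·(-0.7660) + b·(0.6428) = −0.24737.
Apparent dip = arctan|0.24737| = 13.9° (true dip is 15.9°, so apparent ≤ true as expected).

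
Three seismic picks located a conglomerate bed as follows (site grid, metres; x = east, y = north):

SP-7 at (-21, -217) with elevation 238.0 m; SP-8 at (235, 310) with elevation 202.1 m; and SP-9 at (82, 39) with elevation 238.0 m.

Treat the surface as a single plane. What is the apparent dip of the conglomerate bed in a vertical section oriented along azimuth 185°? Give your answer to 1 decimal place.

14.4°

Let the plane be z = a·x + b·y + c.
SP-8−SP-7: 256a + 527b = −35.9;  SP-9−SP-7: 103a + 256b = 0.
Solving gives a = −0.81656, b = 0.32854.
Unit vector along 185° is (sin 185°, cos 185°) = (-0.0872, -0.9962).
Slope in that direction = a·(-0.0872) + b·(-0.9962) = −0.25612.
Apparent dip = arctan|0.25612| = 14.4° (true dip is 41.4°, so apparent ≤ true as expected).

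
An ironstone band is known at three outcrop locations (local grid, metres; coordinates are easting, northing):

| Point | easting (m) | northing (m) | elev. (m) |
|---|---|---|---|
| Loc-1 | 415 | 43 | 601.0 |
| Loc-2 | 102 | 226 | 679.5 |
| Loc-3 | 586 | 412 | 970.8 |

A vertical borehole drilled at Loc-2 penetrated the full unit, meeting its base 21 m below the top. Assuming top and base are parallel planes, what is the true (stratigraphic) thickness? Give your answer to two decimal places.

Two edge vectors: Loc-1→Loc-2 = (-313, 183, 78.5), Loc-1→Loc-3 = (171, 369, 369.8).
Normal n = (Loc-1→Loc-2) × (Loc-1→Loc-3) = (38706.9, 129170.9, -146790).
So ∂z/∂easting = −n_x/n_z = 0.26369 and ∂z/∂northing = −n_y/n_z = 0.87997.
|∇z| = √(a²+b²) = 0.91863, so dip δ = arctan(0.91863) = 42.57°.
True thickness = vertical thickness × cos δ = 21 × cos 42.57° = 15.47 m.

15.47 m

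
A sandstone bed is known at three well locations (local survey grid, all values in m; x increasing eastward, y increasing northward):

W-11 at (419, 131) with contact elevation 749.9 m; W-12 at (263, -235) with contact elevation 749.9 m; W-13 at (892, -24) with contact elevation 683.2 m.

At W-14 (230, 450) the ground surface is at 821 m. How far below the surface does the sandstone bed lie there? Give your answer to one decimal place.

Two edge vectors: W-11→W-12 = (-156, -366, 0), W-11→W-13 = (473, -155, -66.7).
Normal n = (W-11→W-12) × (W-11→W-13) = (24412.2, -10405.2, 197298).
So ∂z/∂x = −n_x/n_z = −0.12373 and ∂z/∂y = −n_y/n_z = 0.05274.
Intercept c from W-11: 749.9 + 51.84 − 6.91 = 794.84.
At (230, 450): z_contact = −28.46 + 23.73 + 794.84 = 790.11 m.
Depth below ground = 821 − 790.11 = 30.9 m.

30.9 m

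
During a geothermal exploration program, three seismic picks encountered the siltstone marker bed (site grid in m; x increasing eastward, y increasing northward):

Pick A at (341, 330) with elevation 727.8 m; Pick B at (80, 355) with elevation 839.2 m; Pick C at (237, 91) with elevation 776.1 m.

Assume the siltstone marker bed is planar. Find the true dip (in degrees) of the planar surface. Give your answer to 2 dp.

Two edge vectors: Pick A→Pick B = (-261, 25, 111.4), Pick A→Pick C = (-104, -239, 48.3).
Normal n = (Pick A→Pick B) × (Pick A→Pick C) = (27832.1, 1020.7, 64979).
So ∂z/∂x = −n_x/n_z = −0.42832 and ∂z/∂y = −n_y/n_z = −0.01571.
Gradient magnitude |∇z| = √(a² + b²) = √(0.18346 + 0.00025) = 0.42861.
True dip = arctan(0.42861) = 23.20°, dipping toward E (azimuth ≈ 088°).

23.20°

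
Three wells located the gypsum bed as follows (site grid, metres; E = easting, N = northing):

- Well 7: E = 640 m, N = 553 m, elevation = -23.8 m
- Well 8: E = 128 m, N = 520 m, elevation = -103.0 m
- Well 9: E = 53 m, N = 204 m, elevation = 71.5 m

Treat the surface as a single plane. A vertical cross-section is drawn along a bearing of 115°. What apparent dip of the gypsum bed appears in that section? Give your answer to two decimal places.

23.17°

Let the plane be z = a·E + b·N + c.
Well 8−Well 7: −512a − 33b = −79.2;  Well 9−Well 7: −587a − 349b = 95.3.
Solving gives a = 0.19324, b = −0.59808.
Unit vector along 115° is (sin 115°, cos 115°) = (0.9063, -0.4226).
Slope in that direction = a·(0.9063) + b·(-0.4226) = 0.42789.
Apparent dip = arctan|0.42789| = 23.17° (true dip is 32.2°, so apparent ≤ true as expected).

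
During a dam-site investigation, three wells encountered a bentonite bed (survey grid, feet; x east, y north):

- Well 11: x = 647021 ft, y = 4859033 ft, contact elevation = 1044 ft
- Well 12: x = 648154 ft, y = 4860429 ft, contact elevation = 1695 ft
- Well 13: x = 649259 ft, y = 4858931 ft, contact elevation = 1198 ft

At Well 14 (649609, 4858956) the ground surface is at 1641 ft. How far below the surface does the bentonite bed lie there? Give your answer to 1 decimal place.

Two edge vectors: Well 11→Well 12 = (1133, 1396, 651), Well 11→Well 13 = (2238, -102, 154).
Normal n = (Well 11→Well 12) × (Well 11→Well 13) = (281386, 1282456, -3239814).
So ∂z/∂x = −n_x/n_z = 0.086852517 and ∂z/∂y = −n_y/n_z = 0.395842477.
Intercept c from Well 11: 1044 − 56195.40 − 1923411.66 = −1978563.06.
At (649609, 4858956): z_contact = 56420.18 + 1923381.18 − 1978563.06 = 1238.29 ft.
Depth below ground = 1641 − 1238.29 = 402.7 ft.

402.7 ft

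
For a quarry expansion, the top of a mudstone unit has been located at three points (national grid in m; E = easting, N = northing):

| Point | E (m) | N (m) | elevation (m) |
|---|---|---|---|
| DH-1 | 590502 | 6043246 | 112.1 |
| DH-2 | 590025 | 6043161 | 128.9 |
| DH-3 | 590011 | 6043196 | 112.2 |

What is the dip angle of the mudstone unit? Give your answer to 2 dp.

24.74°

Two edge vectors: DH-1→DH-2 = (-477, -85, 16.8), DH-1→DH-3 = (-491, -50, 0.1).
Normal n = (DH-1→DH-2) × (DH-1→DH-3) = (831.5, -8201.1, -17885).
So ∂z/∂E = −n_x/n_z = 0.04649 and ∂z/∂N = −n_y/n_z = −0.45855.
Gradient magnitude |∇z| = √(a² + b²) = √(0.00216 + 0.21026) = 0.46090.
True dip = arctan(0.46090) = 24.74°, dipping toward N (azimuth ≈ 354°).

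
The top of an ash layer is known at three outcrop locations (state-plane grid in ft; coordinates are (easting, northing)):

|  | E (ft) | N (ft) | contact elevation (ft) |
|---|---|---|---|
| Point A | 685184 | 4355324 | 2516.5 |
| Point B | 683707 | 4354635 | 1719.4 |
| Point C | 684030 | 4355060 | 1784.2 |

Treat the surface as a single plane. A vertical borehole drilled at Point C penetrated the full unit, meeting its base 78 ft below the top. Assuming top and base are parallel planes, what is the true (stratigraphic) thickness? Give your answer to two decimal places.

Two edge vectors: Point A→Point B = (-1477, -689, -797.1), Point A→Point C = (-1154, -264, -732.3).
Normal n = (Point A→Point B) × (Point A→Point C) = (294120.3, -161753.7, -405178).
So ∂z/∂E = −n_x/n_z = 0.72590 and ∂z/∂N = −n_y/n_z = −0.39922.
|∇z| = √(a²+b²) = 0.82844, so dip δ = arctan(0.82844) = 39.64°.
True thickness = vertical thickness × cos δ = 78 × cos 39.64° = 60.07 ft.

60.07 ft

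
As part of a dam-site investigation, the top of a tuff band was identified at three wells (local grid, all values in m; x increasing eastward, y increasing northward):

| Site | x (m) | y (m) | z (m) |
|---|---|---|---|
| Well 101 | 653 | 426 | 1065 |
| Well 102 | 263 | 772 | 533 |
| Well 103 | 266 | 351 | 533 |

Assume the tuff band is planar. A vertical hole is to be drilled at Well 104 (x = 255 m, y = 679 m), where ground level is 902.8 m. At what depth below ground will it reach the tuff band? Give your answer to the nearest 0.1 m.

Let the plane be z = a·x + b·y + c.
Well 102−Well 101: −390a + 346b = −532;  Well 103−Well 101: −387a − 75b = −532.
Solving gives a = 1.37278, b = 0.00978.
Then c = 1065 − a·653 − b·426 = 164.41.
At (255, 679): z_contact = 350.06 + 6.64 + 164.41 = 521.11 m.
Depth below ground = 902.8 − 521.11 = 381.7 m.

381.7 m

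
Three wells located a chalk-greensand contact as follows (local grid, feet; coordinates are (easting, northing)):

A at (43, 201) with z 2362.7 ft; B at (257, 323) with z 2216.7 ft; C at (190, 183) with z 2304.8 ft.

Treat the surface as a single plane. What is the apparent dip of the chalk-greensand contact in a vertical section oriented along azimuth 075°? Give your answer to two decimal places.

Two edge vectors: A→B = (214, 122, -146), A→C = (147, -18, -57.9).
Normal n = (A→B) × (A→C) = (-9691.8, -9071.4, -21786).
So ∂z/∂E = −n_x/n_z = −0.44486 and ∂z/∂N = −n_y/n_z = −0.41639.
Unit vector along 075° is (sin 75°, cos 75°) = (0.9659, 0.2588).
Slope in that direction = a·(0.9659) + b·(0.2588) = −0.53747.
Apparent dip = arctan|0.53747| = 28.26° (true dip is 31.4°, so apparent ≤ true as expected).

28.26°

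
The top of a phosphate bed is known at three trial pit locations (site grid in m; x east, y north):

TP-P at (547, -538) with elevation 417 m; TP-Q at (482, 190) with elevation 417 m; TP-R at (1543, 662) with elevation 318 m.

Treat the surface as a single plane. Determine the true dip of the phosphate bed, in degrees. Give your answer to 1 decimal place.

5.1°

Let the plane be z = a·x + b·y + c.
TP-Q−TP-P: −65a + 728b = 0;  TP-R−TP-P: 996a + 1200b = −99.
Solving gives a = −0.08974, b = −0.00801.
Gradient magnitude |∇z| = √(a² + b²) = √(0.00805 + 0.00006) = 0.09010.
True dip = arctan(0.09010) = 5.1°, dipping toward E (azimuth ≈ 085°).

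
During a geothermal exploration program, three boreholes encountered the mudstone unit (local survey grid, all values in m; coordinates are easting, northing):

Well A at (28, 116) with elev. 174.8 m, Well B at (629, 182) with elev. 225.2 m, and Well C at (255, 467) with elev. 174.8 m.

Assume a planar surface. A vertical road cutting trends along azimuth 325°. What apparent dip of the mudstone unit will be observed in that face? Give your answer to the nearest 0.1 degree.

5.7°

Let the plane be z = a·easting + b·northing + c.
Well B−Well A: 601a + 66b = 50.4;  Well C−Well A: 227a + 351b = 0.
Solving gives a = 0.09027, b = −0.05838.
Unit vector along 325° is (sin 325°, cos 325°) = (-0.5736, 0.8192).
Slope in that direction = a·(-0.5736) + b·(0.8192) = −0.09960.
Apparent dip = arctan|0.09960| = 5.7° (true dip is 6.1°, so apparent ≤ true as expected).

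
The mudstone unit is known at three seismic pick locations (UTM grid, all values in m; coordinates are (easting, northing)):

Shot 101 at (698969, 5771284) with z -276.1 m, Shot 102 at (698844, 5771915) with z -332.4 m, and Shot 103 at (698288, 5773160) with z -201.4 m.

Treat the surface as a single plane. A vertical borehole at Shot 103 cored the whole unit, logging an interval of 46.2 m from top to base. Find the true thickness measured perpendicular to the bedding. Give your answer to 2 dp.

Two edge vectors: Shot 101→Shot 102 = (-125, 631, -56.3), Shot 101→Shot 103 = (-681, 1876, 74.7).
Normal n = (Shot 101→Shot 102) × (Shot 101→Shot 103) = (152754.5, 47677.8, 195211).
So ∂z/∂E = −n_x/n_z = −0.78251 and ∂z/∂N = −n_y/n_z = −0.24424.
|∇z| = √(a²+b²) = 0.81974, so dip δ = arctan(0.81974) = 39.34°.
True thickness = vertical thickness × cos δ = 46.2 × cos 39.34° = 35.73 m.

35.73 m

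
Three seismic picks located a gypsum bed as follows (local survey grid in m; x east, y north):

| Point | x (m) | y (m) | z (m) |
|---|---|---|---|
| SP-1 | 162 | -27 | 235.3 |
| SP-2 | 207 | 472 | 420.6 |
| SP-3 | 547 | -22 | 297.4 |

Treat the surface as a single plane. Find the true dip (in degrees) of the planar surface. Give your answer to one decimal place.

21.3°

Let the plane be z = a·x + b·y + c.
SP-2−SP-1: 45a + 499b = 185.3;  SP-3−SP-1: 385a + 5b = 62.1.
Solving gives a = 0.15666, b = 0.35722.
Gradient magnitude |∇z| = √(a² + b²) = √(0.02454 + 0.12760) = 0.39006.
True dip = arctan(0.39006) = 21.3°, dipping toward SSW (azimuth ≈ 204°).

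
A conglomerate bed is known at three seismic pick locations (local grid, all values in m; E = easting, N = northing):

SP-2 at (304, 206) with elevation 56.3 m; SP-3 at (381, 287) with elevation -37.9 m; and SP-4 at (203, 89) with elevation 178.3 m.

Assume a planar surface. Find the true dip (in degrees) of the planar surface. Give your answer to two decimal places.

Let the plane be z = a·E + b·N + c.
SP-3−SP-2: 77a + 81b = −94.2;  SP-4−SP-2: −101a − 117b = 122.
Solving gives a = −1.37609, b = 0.14517.
Gradient magnitude |∇z| = √(a² + b²) = √(1.89362 + 0.02107) = 1.38372.
True dip = arctan(1.38372) = 54.14°, dipping toward E (azimuth ≈ 096°).

54.14°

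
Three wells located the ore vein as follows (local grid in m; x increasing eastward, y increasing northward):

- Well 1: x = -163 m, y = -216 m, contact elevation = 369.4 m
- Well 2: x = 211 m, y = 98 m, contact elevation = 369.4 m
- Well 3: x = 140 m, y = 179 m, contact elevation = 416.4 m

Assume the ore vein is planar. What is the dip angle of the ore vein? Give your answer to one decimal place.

23.6°

Two edge vectors: Well 1→Well 2 = (374, 314, 0), Well 1→Well 3 = (303, 395, 47).
Normal n = (Well 1→Well 2) × (Well 1→Well 3) = (14758, -17578, 52588).
So ∂z/∂x = −n_x/n_z = −0.28063 and ∂z/∂y = −n_y/n_z = 0.33426.
Gradient magnitude |∇z| = √(a² + b²) = √(0.07876 + 0.11173) = 0.43645.
True dip = arctan(0.43645) = 23.6°, dipping toward SE (azimuth ≈ 140°).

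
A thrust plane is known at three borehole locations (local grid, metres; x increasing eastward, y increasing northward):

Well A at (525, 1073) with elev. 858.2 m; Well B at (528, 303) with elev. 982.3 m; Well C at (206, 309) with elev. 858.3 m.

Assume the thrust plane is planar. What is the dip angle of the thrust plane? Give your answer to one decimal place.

22.5°

Two edge vectors: Well A→Well B = (3, -770, 124.1), Well A→Well C = (-319, -764, 0.1).
Normal n = (Well A→Well B) × (Well A→Well C) = (94735.4, -39588.2, -247922).
So ∂z/∂x = −n_x/n_z = 0.38212 and ∂z/∂y = −n_y/n_z = −0.15968.
Gradient magnitude |∇z| = √(a² + b²) = √(0.14601 + 0.02550) = 0.41414.
True dip = arctan(0.41414) = 22.5°, dipping toward WNW (azimuth ≈ 293°).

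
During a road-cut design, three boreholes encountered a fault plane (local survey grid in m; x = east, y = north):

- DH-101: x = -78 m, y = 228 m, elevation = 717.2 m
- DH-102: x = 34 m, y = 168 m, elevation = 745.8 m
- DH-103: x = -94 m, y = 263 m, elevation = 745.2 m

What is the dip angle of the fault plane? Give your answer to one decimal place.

56.6°

Let the plane be z = a·x + b·y + c.
DH-102−DH-101: 112a − 60b = 28.6;  DH-103−DH-101: −16a + 35b = 28.
Solving gives a = 0.90574, b = 1.21405.
Gradient magnitude |∇z| = √(a² + b²) = √(0.82037 + 1.47393) = 1.51469.
True dip = arctan(1.51469) = 56.6°, dipping toward SW (azimuth ≈ 217°).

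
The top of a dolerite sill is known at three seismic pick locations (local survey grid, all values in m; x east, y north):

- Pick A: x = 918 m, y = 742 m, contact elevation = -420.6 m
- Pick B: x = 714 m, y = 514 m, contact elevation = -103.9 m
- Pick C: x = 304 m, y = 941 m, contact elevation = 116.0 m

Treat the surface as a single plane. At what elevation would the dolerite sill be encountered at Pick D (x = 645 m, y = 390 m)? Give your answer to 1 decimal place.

25.3 m

Let the plane be z = a·x + b·y + c.
Pick B−Pick A: −204a − 228b = 316.7;  Pick C−Pick A: −614a + 199b = 536.6.
Solving gives a = −1.02647, b = −0.47061.
Then c = -420.6 − a·918 − b·742 = 870.90.
At (645, 390): z = −662.1 − 183.5 + 870.90 = 25.3 m.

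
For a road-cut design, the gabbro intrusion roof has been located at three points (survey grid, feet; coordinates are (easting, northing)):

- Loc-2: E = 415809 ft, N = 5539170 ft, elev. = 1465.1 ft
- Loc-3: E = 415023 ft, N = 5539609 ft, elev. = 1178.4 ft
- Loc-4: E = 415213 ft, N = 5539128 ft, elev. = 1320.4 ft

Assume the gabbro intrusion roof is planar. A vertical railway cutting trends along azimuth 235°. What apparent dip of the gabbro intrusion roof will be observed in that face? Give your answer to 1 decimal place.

5.6°

Two edge vectors: Loc-2→Loc-3 = (-786, 439, -286.7), Loc-2→Loc-4 = (-596, -42, -144.7).
Normal n = (Loc-2→Loc-3) × (Loc-2→Loc-4) = (-75564.7, 57139, 294656).
So ∂z/∂E = −n_x/n_z = 0.25645 and ∂z/∂N = −n_y/n_z = −0.19392.
Unit vector along 235° is (sin 235°, cos 235°) = (-0.8192, -0.5736).
Slope in that direction = a·(-0.8192) + b·(-0.5736) = −0.09885.
Apparent dip = arctan|0.09885| = 5.6° (true dip is 17.8°, so apparent ≤ true as expected).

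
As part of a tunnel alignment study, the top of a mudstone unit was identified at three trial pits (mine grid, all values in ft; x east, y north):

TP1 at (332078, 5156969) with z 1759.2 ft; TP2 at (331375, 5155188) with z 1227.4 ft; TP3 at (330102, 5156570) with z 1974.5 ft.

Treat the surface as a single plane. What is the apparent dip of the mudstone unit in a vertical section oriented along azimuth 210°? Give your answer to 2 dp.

Let the plane be z = a·x + b·y + c.
TP2−TP1: −703a − 1781b = −531.8;  TP3−TP1: −1976a − 399b = 215.3.
Solving gives a = −0.18391, b = 0.37119.
Unit vector along 210° is (sin 210°, cos 210°) = (-0.5000, -0.8660).
Slope in that direction = a·(-0.5000) + b·(-0.8660) = −0.22950.
Apparent dip = arctan|0.22950| = 12.93° (true dip is 22.5°, so apparent ≤ true as expected).

12.93°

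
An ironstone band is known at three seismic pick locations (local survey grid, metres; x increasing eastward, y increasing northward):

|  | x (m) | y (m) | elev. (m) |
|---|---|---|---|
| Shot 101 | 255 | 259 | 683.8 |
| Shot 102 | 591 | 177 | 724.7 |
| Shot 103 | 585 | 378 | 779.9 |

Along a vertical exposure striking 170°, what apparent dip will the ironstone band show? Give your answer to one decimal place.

13.7°

Two edge vectors: Shot 101→Shot 102 = (336, -82, 40.9), Shot 101→Shot 103 = (330, 119, 96.1).
Normal n = (Shot 101→Shot 102) × (Shot 101→Shot 103) = (-12747.3, -18792.6, 67044).
So ∂z/∂x = −n_x/n_z = 0.19013 and ∂z/∂y = −n_y/n_z = 0.28030.
Unit vector along 170° is (sin 170°, cos 170°) = (0.1736, -0.9848).
Slope in that direction = a·(0.1736) + b·(-0.9848) = −0.24303.
Apparent dip = arctan|0.24303| = 13.7° (true dip is 18.7°, so apparent ≤ true as expected).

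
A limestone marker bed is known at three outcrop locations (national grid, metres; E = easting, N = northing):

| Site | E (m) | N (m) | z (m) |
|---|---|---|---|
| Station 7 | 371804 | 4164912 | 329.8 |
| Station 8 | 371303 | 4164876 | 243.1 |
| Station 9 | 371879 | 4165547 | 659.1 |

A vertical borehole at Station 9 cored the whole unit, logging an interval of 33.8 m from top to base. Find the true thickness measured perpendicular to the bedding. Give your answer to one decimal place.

30.0 m

Two edge vectors: Station 7→Station 8 = (-501, -36, -86.7), Station 7→Station 9 = (75, 635, 329.3).
Normal n = (Station 7→Station 8) × (Station 7→Station 9) = (43199.7, 158476.8, -315435).
So ∂z/∂E = −n_x/n_z = 0.13695 and ∂z/∂N = −n_y/n_z = 0.50241.
|∇z| = √(a²+b²) = 0.52074, so dip δ = arctan(0.52074) = 27.51°.
True thickness = vertical thickness × cos δ = 33.8 × cos 27.51° = 30.0 m.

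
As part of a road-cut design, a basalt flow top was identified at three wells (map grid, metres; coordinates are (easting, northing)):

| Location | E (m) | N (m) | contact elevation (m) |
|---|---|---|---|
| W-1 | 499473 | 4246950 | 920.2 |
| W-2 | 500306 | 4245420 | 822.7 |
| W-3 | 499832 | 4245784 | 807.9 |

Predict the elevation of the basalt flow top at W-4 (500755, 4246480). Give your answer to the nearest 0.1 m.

1031.6 m

Let the plane be z = a·E + b·N + c.
W-2−W-1: 833a − 1530b = −97.5;  W-3−W-1: 359a − 1166b = −112.3.
Solving gives a = 0.137755682, b = 0.138725806.
Then c = 920.2 − a·499473 − b·4246950 = −657046.61.
At (500755, 4246480): z = 68981.8 + 589096.4 − 657046.61 = 1031.6 m.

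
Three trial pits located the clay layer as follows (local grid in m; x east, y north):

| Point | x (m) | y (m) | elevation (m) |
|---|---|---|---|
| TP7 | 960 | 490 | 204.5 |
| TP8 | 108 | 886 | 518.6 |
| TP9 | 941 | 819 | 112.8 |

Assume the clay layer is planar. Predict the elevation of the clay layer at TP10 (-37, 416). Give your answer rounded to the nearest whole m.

738 m

Two edge vectors: TP7→TP8 = (-852, 396, 314.1), TP7→TP9 = (-19, 329, -91.7).
Normal n = (TP7→TP8) × (TP7→TP9) = (-139652.1, -84096.3, -272784).
So ∂z/∂x = −n_x/n_z = −0.51195 and ∂z/∂y = −n_y/n_z = −0.30829.
Intercept c from TP7: 204.5 + 491.47 + 151.06 = 847.03.
At (-37, 416): z = 18.9 − 128.2 + 847.03 = 737.7 m.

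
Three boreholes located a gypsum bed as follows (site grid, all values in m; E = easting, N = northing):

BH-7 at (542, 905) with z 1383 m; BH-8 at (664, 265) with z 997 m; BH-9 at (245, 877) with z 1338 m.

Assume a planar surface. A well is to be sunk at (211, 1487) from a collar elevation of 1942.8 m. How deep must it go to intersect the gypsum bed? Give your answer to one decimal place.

229.2 m

Two edge vectors: BH-7→BH-8 = (122, -640, -386), BH-7→BH-9 = (-297, -28, -45).
Normal n = (BH-7→BH-8) × (BH-7→BH-9) = (17992, 120132, -193496).
So ∂z/∂E = −n_x/n_z = 0.092984 and ∂z/∂N = −n_y/n_z = 0.620850.
Intercept c from BH-7: 1383 − 50.40 − 561.87 = 770.73.
At (211, 1487): z_contact = 19.62 + 923.20 + 770.73 = 1713.56 m.
Depth below ground = 1942.8 − 1713.56 = 229.2 m.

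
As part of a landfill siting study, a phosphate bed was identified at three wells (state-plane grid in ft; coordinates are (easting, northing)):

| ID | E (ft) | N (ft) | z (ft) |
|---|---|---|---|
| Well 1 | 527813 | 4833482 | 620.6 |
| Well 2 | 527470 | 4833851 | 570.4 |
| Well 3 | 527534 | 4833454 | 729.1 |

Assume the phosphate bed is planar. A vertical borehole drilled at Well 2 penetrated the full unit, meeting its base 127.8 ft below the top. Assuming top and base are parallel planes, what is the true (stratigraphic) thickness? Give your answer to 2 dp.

Two edge vectors: Well 1→Well 2 = (-343, 369, -50.2), Well 1→Well 3 = (-279, -28, 108.5).
Normal n = (Well 1→Well 2) × (Well 1→Well 3) = (38630.9, 51221.3, 112555).
So ∂z/∂E = −n_x/n_z = −0.34322 and ∂z/∂N = −n_y/n_z = −0.45508.
|∇z| = √(a²+b²) = 0.57000, so dip δ = arctan(0.57000) = 29.68°.
True thickness = vertical thickness × cos δ = 127.8 × cos 29.68° = 111.03 ft.

111.03 ft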